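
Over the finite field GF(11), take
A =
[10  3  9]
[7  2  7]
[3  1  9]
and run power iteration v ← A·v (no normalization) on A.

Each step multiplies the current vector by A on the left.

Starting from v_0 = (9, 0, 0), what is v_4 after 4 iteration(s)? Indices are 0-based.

v_0 = (9, 0, 0).
v_1 = A·v_0 = (2, 8, 5).
v_2 = A·v_1 = (1, 10, 4).
v_3 = A·v_2 = (10, 0, 5).
v_4 = A·v_3 = (2, 6, 9).

v_4 = (2, 6, 9)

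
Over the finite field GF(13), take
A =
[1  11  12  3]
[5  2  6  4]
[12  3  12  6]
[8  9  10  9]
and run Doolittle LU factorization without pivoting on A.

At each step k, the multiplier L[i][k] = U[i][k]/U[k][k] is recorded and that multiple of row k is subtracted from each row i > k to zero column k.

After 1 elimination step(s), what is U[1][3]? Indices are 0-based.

U[1][3] = 2

[col 0] pivot 1
  R1 -= 5*R0 → (0, 12, 11, 2)  (L[1][0] := 5)
  R2 -= 12*R0 → (0, 1, 11, 9)  (L[2][0] := 12)
  R3 -= 8*R0 → (0, 12, 5, 11)  (L[3][0] := 8)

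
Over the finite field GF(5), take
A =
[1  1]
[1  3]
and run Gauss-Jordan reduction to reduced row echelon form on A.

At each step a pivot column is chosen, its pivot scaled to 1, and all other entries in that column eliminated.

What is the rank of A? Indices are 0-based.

pivot(0,0)=1: scale R0 → (1, 1)
  clear (1,0): R1 −= (1)R0 → (0, 2)
pivot(1,1)=2: scale R1 → (0, 1)
  clear (0,1): R0 −= (1)R1 → (1, 0)

rank = 2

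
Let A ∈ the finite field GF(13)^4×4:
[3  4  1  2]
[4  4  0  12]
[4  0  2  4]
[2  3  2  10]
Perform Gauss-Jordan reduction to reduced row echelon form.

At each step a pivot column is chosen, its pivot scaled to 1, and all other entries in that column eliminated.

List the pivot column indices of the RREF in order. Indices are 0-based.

pivot columns: 0, 1, 2, 3

pivot(0,0)=3: scale R0 → (1, 10, 9, 5)
  clear (1,0): R1 −= (4)R0 → (0, 3, 3, 5)
  clear (2,0): R2 −= (4)R0 → (0, 12, 5, 10)
  clear (3,0): R3 −= (2)R0 → (0, 9, 10, 0)
pivot(1,1)=3: scale R1 → (0, 1, 1, 6)
  clear (0,1): R0 −= (10)R1 → (1, 0, 12, 10)
  clear (2,1): R2 −= (12)R1 → (0, 0, 6, 3)
  clear (3,1): R3 −= (9)R1 → (0, 0, 1, 11)
pivot(2,2)=6: scale R2 → (0, 0, 1, 7)
  clear (0,2): R0 −= (12)R2 → (1, 0, 0, 4)
  clear (1,2): R1 −= (1)R2 → (0, 1, 0, 12)
  clear (3,2): R3 −= (1)R2 → (0, 0, 0, 4)
pivot(3,3)=4: scale R3 → (0, 0, 0, 1)
  clear (0,3): R0 −= (4)R3 → (1, 0, 0, 0)
  clear (1,3): R1 −= (12)R3 → (0, 1, 0, 0)
  clear (2,3): R2 −= (7)R3 → (0, 0, 1, 0)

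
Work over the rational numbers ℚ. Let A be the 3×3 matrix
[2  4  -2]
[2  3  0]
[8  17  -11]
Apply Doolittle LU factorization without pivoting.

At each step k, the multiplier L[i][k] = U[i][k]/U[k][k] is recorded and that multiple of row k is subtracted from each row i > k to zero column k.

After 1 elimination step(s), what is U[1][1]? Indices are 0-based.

U[1][1] = -1

Step 1: pivot at (0,0) is 2.
  row1 ← row1 − (1)·row0  ⇒  L[1][0]=1, U row1=(0, -1, 2)
  row2 ← row2 − (4)·row0  ⇒  L[2][0]=4, U row2=(0, 1, -3)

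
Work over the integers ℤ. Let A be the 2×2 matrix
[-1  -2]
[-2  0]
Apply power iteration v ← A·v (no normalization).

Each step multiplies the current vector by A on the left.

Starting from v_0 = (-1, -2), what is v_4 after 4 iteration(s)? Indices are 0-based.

v_4 = (-65, -58)

v_0 = (-1, -2).
v_1 = A·v_0 = (5, 2).
v_2 = A·v_1 = (-9, -10).
v_3 = A·v_2 = (29, 18).
v_4 = A·v_3 = (-65, -58).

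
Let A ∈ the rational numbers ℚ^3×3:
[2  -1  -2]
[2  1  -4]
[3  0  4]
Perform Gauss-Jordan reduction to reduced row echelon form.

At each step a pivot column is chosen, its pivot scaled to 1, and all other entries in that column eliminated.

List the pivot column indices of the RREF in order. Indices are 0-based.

pivot columns: 0, 1, 2

[1] R0 /= 2  ⇒  (1, -1/2, -1)
     R1 -= 2·R0  ⇒  (0, 2, -2)
     R2 -= 3·R0  ⇒  (0, 3/2, 7)
[2] R1 /= 2  ⇒  (0, 1, -1)
     R0 -= -1/2·R1  ⇒  (1, 0, -3/2)
     R2 -= 3/2·R1  ⇒  (0, 0, 17/2)
[3] R2 /= 17/2  ⇒  (0, 0, 1)
     R0 -= -3/2·R2  ⇒  (1, 0, 0)
     R1 -= -1·R2  ⇒  (0, 1, 0)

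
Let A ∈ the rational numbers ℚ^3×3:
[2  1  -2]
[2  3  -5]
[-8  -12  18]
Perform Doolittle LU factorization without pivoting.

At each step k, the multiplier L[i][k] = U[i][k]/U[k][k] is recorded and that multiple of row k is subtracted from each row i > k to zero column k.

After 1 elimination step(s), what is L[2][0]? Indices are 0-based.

[col 0] pivot 2
  R1 -= 1*R0 → (0, 2, -3)  (L[1][0] := 1)
  R2 -= -4*R0 → (0, -8, 10)  (L[2][0] := -4)

L[2][0] = -4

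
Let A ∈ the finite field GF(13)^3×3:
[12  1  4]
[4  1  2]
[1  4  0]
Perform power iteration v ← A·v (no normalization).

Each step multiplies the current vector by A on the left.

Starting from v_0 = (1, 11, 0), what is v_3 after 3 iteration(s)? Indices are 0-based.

v_0 = (1, 11, 0).
v_1 = A·v_0 = (10, 2, 6).
v_2 = A·v_1 = (3, 2, 5).
v_3 = A·v_2 = (6, 11, 11).

v_3 = (6, 11, 11)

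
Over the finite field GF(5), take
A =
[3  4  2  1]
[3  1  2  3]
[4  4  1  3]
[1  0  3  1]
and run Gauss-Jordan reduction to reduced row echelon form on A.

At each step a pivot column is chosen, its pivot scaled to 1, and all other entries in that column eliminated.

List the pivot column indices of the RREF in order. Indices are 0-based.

pivot(0,0)=3: scale R0 → (1, 3, 4, 2)
  clear (1,0): R1 −= (3)R0 → (0, 2, 0, 2)
  clear (2,0): R2 −= (4)R0 → (0, 2, 0, 0)
  clear (3,0): R3 −= (1)R0 → (0, 2, 4, 4)
pivot(1,1)=2: scale R1 → (0, 1, 0, 1)
  clear (0,1): R0 −= (3)R1 → (1, 0, 4, 4)
  clear (2,1): R2 −= (2)R1 → (0, 0, 0, 3)
  clear (3,1): R3 −= (2)R1 → (0, 0, 4, 2)
pivot(2,2): swap R2↔R3
pivot(2,2)=4: scale R2 → (0, 0, 1, 3)
  clear (0,2): R0 −= (4)R2 → (1, 0, 0, 2)
pivot(3,3)=3: scale R3 → (0, 0, 0, 1)
  clear (0,3): R0 −= (2)R3 → (1, 0, 0, 0)
  clear (1,3): R1 −= (1)R3 → (0, 1, 0, 0)
  clear (2,3): R2 −= (3)R3 → (0, 0, 1, 0)

pivot columns: 0, 1, 2, 3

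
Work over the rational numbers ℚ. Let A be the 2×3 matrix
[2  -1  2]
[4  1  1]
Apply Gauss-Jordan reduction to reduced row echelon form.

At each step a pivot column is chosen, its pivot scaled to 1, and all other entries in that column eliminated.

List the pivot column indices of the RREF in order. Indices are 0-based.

pivot columns: 0, 1

pivot(0,0)=2: scale R0 → (1, -1/2, 1)
  clear (1,0): R1 −= (4)R0 → (0, 3, -3)
pivot(1,1)=3: scale R1 → (0, 1, -1)
  clear (0,1): R0 −= (-1/2)R1 → (1, 0, 1/2)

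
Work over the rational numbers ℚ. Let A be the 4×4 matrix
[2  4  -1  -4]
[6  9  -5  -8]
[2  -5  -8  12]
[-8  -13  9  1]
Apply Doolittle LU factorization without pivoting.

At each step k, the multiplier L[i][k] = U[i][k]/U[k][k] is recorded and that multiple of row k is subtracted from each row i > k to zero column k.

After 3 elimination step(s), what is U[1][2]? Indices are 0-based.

[col 0] pivot 2
  R1 -= 3*R0 → (0, -3, -2, 4)  (L[1][0] := 3)
  R2 -= 1*R0 → (0, -9, -7, 16)  (L[2][0] := 1)
  R3 -= -4*R0 → (0, 3, 5, -15)  (L[3][0] := -4)
[col 1] pivot -3
  R2 -= 3*R1 → (0, 0, -1, 4)  (L[2][1] := 3)
  R3 -= -1*R1 → (0, 0, 3, -11)  (L[3][1] := -1)
[col 2] pivot -1
  R3 -= -3*R2 → (0, 0, 0, 1)  (L[3][2] := -3)

U[1][2] = -2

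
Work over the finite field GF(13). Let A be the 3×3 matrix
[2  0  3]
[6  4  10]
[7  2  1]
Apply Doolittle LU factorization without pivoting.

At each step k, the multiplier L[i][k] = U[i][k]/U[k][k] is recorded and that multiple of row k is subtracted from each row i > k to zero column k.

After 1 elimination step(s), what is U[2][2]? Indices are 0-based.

U[2][2] = 10

[col 0] pivot 2
  R1 -= 3*R0 → (0, 4, 1)  (L[1][0] := 3)
  R2 -= 10*R0 → (0, 2, 10)  (L[2][0] := 10)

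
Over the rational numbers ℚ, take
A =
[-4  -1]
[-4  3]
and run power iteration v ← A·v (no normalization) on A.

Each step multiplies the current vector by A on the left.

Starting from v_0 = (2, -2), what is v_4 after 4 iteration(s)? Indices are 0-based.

v_4 = (742, -82)

v_0 = (2, -2).
v_1 = A·v_0 = (-6, -14).
v_2 = A·v_1 = (38, -18).
v_3 = A·v_2 = (-134, -206).
v_4 = A·v_3 = (742, -82).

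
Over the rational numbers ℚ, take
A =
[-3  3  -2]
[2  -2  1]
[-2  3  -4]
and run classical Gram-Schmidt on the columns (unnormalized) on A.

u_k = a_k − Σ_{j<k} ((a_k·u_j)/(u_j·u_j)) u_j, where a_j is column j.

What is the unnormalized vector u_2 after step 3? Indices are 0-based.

Step 1: u_0 = a_0 = (-3, 2, -2).
Step 2: u_1 = a_1 − (-19/17)·u_0 = (-6/17, 4/17, 13/17).
Step 3: u_2 = a_2 − (16/17)·u_0 − (-36/13)·u_1 = (-2/13, -3/13, 0).

u_2 = (-2/13, -3/13, 0)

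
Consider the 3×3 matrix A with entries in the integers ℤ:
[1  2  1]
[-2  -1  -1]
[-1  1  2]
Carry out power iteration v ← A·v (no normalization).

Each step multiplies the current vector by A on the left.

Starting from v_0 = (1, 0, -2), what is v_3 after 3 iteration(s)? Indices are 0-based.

v_3 = (-1, 14, -5)

v_0 = (1, 0, -2).
v_1 = A·v_0 = (-1, 0, -5).
v_2 = A·v_1 = (-6, 7, -9).
v_3 = A·v_2 = (-1, 14, -5).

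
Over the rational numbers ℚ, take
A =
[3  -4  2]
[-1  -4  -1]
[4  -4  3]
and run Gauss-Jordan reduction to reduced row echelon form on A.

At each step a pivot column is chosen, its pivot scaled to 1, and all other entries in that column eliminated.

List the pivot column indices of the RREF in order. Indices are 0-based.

[1] R0 /= 3  ⇒  (1, -4/3, 2/3)
     R1 -= -1·R0  ⇒  (0, -16/3, -1/3)
     R2 -= 4·R0  ⇒  (0, 4/3, 1/3)
[2] R1 /= -16/3  ⇒  (0, 1, 1/16)
     R0 -= -4/3·R1  ⇒  (1, 0, 3/4)
     R2 -= 4/3·R1  ⇒  (0, 0, 1/4)
[3] R2 /= 1/4  ⇒  (0, 0, 1)
     R0 -= 3/4·R2  ⇒  (1, 0, 0)
     R1 -= 1/16·R2  ⇒  (0, 1, 0)

pivot columns: 0, 1, 2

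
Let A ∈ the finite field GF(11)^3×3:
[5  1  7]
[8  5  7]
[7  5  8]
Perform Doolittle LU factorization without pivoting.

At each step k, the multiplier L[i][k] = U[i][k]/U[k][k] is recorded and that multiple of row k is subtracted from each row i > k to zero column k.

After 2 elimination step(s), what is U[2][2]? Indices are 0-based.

k=0: U[0][0]=5
  eliminate (1,0): mult=6, new row 1: (0, 10, 9); set L[1][0]=6
  eliminate (2,0): mult=8, new row 2: (0, 8, 7); set L[2][0]=8
k=1: U[1][1]=10
  eliminate (2,1): mult=3, new row 2: (0, 0, 2); set L[2][1]=3

U[2][2] = 2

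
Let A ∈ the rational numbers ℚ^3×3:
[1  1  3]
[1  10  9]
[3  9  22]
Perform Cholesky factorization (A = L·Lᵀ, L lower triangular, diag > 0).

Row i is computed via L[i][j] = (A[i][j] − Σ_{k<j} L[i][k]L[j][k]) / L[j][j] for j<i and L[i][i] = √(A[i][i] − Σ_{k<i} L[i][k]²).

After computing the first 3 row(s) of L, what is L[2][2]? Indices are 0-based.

L[2][2] = 3

Step 1: L[0][0] = √(1) = 1.
  L[1][0] = (1) / L[0][0] = 1.
Step 2: L[1][1] = √(9) = 3.
  L[2][0] = (3) / L[0][0] = 3.
  L[2][1] = (6) / L[1][1] = 2.
Step 3: L[2][2] = √(9) = 3.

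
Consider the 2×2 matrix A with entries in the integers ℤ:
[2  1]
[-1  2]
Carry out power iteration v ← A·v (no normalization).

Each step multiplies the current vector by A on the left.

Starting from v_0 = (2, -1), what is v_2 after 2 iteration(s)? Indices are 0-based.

v_2 = (2, -11)

v_0 = (2, -1).
v_1 = A·v_0 = (3, -4).
v_2 = A·v_1 = (2, -11).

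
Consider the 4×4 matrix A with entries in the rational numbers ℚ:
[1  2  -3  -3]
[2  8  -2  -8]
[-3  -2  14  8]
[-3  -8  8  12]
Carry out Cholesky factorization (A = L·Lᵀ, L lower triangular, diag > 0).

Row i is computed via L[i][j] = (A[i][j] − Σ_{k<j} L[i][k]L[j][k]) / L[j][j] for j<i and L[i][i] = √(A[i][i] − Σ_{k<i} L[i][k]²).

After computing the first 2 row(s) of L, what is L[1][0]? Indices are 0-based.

L[1][0] = 2

Step 1: L[0][0] = √(1) = 1.
  L[1][0] = (2) / L[0][0] = 2.
Step 2: L[1][1] = √(4) = 2.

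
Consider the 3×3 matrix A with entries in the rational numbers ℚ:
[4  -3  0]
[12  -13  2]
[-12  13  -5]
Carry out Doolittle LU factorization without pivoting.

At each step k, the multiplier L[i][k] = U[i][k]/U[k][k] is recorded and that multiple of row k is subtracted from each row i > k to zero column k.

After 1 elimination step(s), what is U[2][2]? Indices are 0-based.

k=0: U[0][0]=4
  eliminate (1,0): mult=3, new row 1: (0, -4, 2); set L[1][0]=3
  eliminate (2,0): mult=-3, new row 2: (0, 4, -5); set L[2][0]=-3

U[2][2] = -5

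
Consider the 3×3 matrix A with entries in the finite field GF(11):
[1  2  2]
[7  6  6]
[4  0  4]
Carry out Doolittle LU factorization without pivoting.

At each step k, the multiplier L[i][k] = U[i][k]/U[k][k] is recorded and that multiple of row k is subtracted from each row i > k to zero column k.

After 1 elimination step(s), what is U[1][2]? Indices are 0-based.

k=0: U[0][0]=1
  eliminate (1,0): mult=7, new row 1: (0, 3, 3); set L[1][0]=7
  eliminate (2,0): mult=4, new row 2: (0, 3, 7); set L[2][0]=4

U[1][2] = 3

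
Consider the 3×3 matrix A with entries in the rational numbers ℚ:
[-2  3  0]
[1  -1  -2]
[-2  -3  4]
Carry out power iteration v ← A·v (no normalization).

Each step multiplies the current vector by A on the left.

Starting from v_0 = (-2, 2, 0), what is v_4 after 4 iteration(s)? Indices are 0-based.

v_4 = (-290, 244, -398)

v_0 = (-2, 2, 0).
v_1 = A·v_0 = (10, -4, -2).
v_2 = A·v_1 = (-32, 18, -16).
v_3 = A·v_2 = (118, -18, -54).
v_4 = A·v_3 = (-290, 244, -398).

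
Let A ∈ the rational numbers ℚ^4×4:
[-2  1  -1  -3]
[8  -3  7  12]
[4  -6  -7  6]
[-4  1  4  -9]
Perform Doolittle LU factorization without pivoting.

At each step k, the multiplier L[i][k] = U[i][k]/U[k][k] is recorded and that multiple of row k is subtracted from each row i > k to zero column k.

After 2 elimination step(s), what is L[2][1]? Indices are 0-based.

k=0: U[0][0]=-2
  eliminate (1,0): mult=-4, new row 1: (0, 1, 3, 0); set L[1][0]=-4
  eliminate (2,0): mult=-2, new row 2: (0, -4, -9, 0); set L[2][0]=-2
  eliminate (3,0): mult=2, new row 3: (0, -1, 6, -3); set L[3][0]=2
k=1: U[1][1]=1
  eliminate (2,1): mult=-4, new row 2: (0, 0, 3, 0); set L[2][1]=-4
  eliminate (3,1): mult=-1, new row 3: (0, 0, 9, -3); set L[3][1]=-1

L[2][1] = -4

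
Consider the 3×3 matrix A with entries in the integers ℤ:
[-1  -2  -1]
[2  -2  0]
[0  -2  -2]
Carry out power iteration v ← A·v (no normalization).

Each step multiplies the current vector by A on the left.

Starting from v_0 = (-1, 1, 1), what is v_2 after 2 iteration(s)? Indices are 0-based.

v_2 = (14, 4, 16)

v_0 = (-1, 1, 1).
v_1 = A·v_0 = (-2, -4, -4).
v_2 = A·v_1 = (14, 4, 16).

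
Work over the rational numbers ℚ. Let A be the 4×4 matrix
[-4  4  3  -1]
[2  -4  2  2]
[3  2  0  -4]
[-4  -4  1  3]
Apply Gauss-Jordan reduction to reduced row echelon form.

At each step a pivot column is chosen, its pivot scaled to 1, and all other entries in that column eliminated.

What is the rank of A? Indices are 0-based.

rank = 4

step 1: normalize row 0 (÷-4) = (1, -1, -3/4, 1/4)
  row 1: subtract 2×row0 = (0, -2, 7/2, 3/2)
  row 2: subtract 3×row0 = (0, 5, 9/4, -19/4)
  row 3: subtract -4×row0 = (0, -8, -2, 4)
step 2: normalize row 1 (÷-2) = (0, 1, -7/4, -3/4)
  row 0: subtract -1×row1 = (1, 0, -5/2, -1/2)
  row 2: subtract 5×row1 = (0, 0, 11, -1)
  row 3: subtract -8×row1 = (0, 0, -16, -2)
step 3: normalize row 2 (÷11) = (0, 0, 1, -1/11)
  row 0: subtract -5/2×row2 = (1, 0, 0, -8/11)
  row 1: subtract -7/4×row2 = (0, 1, 0, -10/11)
  row 3: subtract -16×row2 = (0, 0, 0, -38/11)
step 4: normalize row 3 (÷-38/11) = (0, 0, 0, 1)
  row 0: subtract -8/11×row3 = (1, 0, 0, 0)
  row 1: subtract -10/11×row3 = (0, 1, 0, 0)
  row 2: subtract -1/11×row3 = (0, 0, 1, 0)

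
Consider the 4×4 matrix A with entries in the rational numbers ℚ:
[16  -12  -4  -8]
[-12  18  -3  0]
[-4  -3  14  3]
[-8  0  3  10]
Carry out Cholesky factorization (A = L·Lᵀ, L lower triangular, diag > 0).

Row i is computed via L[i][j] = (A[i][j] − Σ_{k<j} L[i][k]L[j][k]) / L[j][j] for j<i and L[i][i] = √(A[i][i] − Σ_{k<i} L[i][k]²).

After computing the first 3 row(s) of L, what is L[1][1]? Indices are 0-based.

L[1][1] = 3

Step 1: L[0][0] = √(16) = 4.
  L[1][0] = (-12) / L[0][0] = -3.
Step 2: L[1][1] = √(9) = 3.
  L[2][0] = (-4) / L[0][0] = -1.
  L[2][1] = (-6) / L[1][1] = -2.
Step 3: L[2][2] = √(9) = 3.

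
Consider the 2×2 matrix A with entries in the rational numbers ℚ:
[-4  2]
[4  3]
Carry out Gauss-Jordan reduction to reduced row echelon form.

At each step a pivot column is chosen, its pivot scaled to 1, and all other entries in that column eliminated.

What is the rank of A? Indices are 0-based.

rank = 2

pivot(0,0)=-4: scale R0 → (1, -1/2)
  clear (1,0): R1 −= (4)R0 → (0, 5)
pivot(1,1)=5: scale R1 → (0, 1)
  clear (0,1): R0 −= (-1/2)R1 → (1, 0)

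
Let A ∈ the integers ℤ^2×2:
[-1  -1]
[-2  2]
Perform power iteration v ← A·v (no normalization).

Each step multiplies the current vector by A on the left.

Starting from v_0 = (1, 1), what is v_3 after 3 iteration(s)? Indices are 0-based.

v_0 = (1, 1).
v_1 = A·v_0 = (-2, 0).
v_2 = A·v_1 = (2, 4).
v_3 = A·v_2 = (-6, 4).

v_3 = (-6, 4)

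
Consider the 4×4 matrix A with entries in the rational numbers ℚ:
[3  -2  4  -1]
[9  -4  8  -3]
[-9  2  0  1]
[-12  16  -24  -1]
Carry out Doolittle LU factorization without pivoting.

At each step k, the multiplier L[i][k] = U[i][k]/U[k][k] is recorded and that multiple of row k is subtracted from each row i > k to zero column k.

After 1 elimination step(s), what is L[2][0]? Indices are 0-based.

L[2][0] = -3

[col 0] pivot 3
  R1 -= 3*R0 → (0, 2, -4, 0)  (L[1][0] := 3)
  R2 -= -3*R0 → (0, -4, 12, -2)  (L[2][0] := -3)
  R3 -= -4*R0 → (0, 8, -8, -5)  (L[3][0] := -4)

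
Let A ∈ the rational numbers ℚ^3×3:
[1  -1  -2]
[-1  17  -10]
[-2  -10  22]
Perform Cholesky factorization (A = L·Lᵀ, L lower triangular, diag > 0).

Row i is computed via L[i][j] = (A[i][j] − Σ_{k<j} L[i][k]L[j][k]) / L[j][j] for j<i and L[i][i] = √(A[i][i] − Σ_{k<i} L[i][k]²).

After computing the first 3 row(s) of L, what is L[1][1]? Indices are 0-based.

Step 1: L[0][0] = √(1) = 1.
  L[1][0] = (-1) / L[0][0] = -1.
Step 2: L[1][1] = √(16) = 4.
  L[2][0] = (-2) / L[0][0] = -2.
  L[2][1] = (-12) / L[1][1] = -3.
Step 3: L[2][2] = √(9) = 3.

L[1][1] = 4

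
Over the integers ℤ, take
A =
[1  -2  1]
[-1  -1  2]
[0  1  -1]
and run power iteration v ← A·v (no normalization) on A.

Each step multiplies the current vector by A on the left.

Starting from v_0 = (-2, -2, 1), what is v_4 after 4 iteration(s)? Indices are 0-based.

v_4 = (-87, -120, 69)

v_0 = (-2, -2, 1).
v_1 = A·v_0 = (3, 6, -3).
v_2 = A·v_1 = (-12, -15, 9).
v_3 = A·v_2 = (27, 45, -24).
v_4 = A·v_3 = (-87, -120, 69).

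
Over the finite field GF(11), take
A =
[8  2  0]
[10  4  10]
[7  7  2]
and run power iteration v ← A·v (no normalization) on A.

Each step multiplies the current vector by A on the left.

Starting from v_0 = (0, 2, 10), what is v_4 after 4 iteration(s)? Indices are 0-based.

v_4 = (6, 7, 9)

v_0 = (0, 2, 10).
v_1 = A·v_0 = (4, 9, 1).
v_2 = A·v_1 = (6, 9, 5).
v_3 = A·v_2 = (0, 3, 5).
v_4 = A·v_3 = (6, 7, 9).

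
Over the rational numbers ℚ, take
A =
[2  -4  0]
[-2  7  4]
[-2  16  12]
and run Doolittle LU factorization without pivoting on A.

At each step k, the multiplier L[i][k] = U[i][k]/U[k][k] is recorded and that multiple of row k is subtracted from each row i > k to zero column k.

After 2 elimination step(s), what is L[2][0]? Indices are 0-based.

Step 1: pivot at (0,0) is 2.
  row1 ← row1 − (-1)·row0  ⇒  L[1][0]=-1, U row1=(0, 3, 4)
  row2 ← row2 − (-1)·row0  ⇒  L[2][0]=-1, U row2=(0, 12, 12)
Step 2: pivot at (1,1) is 3.
  row2 ← row2 − (4)·row1  ⇒  L[2][1]=4, U row2=(0, 0, -4)

L[2][0] = -1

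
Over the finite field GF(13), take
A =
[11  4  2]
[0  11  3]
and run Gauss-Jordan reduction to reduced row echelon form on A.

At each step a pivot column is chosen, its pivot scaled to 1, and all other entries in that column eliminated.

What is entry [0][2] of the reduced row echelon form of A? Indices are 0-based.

M[0][2] = 9

[1] R0 /= 11  ⇒  (1, 11, 12)
[2] R1 /= 11  ⇒  (0, 1, 5)
     R0 -= 11·R1  ⇒  (1, 0, 9)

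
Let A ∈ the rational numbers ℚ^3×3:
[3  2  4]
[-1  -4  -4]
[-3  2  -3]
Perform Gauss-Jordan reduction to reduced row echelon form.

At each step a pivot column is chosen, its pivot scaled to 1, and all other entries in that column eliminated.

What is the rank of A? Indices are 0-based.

rank = 3

step 1: normalize row 0 (÷3) = (1, 2/3, 4/3)
  row 1: subtract -1×row0 = (0, -10/3, -8/3)
  row 2: subtract -3×row0 = (0, 4, 1)
step 2: normalize row 1 (÷-10/3) = (0, 1, 4/5)
  row 0: subtract 2/3×row1 = (1, 0, 4/5)
  row 2: subtract 4×row1 = (0, 0, -11/5)
step 3: normalize row 2 (÷-11/5) = (0, 0, 1)
  row 0: subtract 4/5×row2 = (1, 0, 0)
  row 1: subtract 4/5×row2 = (0, 1, 0)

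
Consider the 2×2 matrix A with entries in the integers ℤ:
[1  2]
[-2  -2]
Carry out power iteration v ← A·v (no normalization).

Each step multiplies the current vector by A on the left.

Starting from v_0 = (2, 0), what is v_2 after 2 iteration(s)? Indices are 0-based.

v_0 = (2, 0).
v_1 = A·v_0 = (2, -4).
v_2 = A·v_1 = (-6, 4).

v_2 = (-6, 4)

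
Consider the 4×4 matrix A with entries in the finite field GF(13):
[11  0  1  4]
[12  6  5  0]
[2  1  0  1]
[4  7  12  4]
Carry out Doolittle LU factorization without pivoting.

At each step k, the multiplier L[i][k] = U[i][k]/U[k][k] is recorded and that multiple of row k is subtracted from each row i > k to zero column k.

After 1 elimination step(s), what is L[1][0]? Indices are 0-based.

k=0: U[0][0]=11
  eliminate (1,0): mult=7, new row 1: (0, 6, 11, 11); set L[1][0]=7
  eliminate (2,0): mult=12, new row 2: (0, 1, 1, 5); set L[2][0]=12
  eliminate (3,0): mult=11, new row 3: (0, 7, 1, 12); set L[3][0]=11

L[1][0] = 7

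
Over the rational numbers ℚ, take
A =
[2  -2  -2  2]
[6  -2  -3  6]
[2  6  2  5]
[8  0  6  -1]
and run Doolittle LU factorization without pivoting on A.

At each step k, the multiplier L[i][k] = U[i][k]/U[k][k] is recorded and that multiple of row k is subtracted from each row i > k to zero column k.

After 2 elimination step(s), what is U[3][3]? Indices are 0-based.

U[3][3] = -9

[col 0] pivot 2
  R1 -= 3*R0 → (0, 4, 3, 0)  (L[1][0] := 3)
  R2 -= 1*R0 → (0, 8, 4, 3)  (L[2][0] := 1)
  R3 -= 4*R0 → (0, 8, 14, -9)  (L[3][0] := 4)
[col 1] pivot 4
  R2 -= 2*R1 → (0, 0, -2, 3)  (L[2][1] := 2)
  R3 -= 2*R1 → (0, 0, 8, -9)  (L[3][1] := 2)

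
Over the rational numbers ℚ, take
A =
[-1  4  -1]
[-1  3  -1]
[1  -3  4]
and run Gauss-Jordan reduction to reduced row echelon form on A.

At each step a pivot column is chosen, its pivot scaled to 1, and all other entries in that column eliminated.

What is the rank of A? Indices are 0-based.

rank = 3

[1] R0 /= -1  ⇒  (1, -4, 1)
     R1 -= -1·R0  ⇒  (0, -1, 0)
     R2 -= 1·R0  ⇒  (0, 1, 3)
[2] R1 /= -1  ⇒  (0, 1, 0)
     R0 -= -4·R1  ⇒  (1, 0, 1)
     R2 -= 1·R1  ⇒  (0, 0, 3)
[3] R2 /= 3  ⇒  (0, 0, 1)
     R0 -= 1·R2  ⇒  (1, 0, 0)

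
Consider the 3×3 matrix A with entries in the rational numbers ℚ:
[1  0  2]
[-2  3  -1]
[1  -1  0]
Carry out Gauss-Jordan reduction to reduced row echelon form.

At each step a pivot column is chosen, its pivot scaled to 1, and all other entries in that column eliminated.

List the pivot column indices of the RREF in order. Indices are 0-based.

pivot columns: 0, 1, 2

pivot(0,0)=1: scale R0 → (1, 0, 2)
  clear (1,0): R1 −= (-2)R0 → (0, 3, 3)
  clear (2,0): R2 −= (1)R0 → (0, -1, -2)
pivot(1,1)=3: scale R1 → (0, 1, 1)
  clear (2,1): R2 −= (-1)R1 → (0, 0, -1)
pivot(2,2)=-1: scale R2 → (0, 0, 1)
  clear (0,2): R0 −= (2)R2 → (1, 0, 0)
  clear (1,2): R1 −= (1)R2 → (0, 1, 0)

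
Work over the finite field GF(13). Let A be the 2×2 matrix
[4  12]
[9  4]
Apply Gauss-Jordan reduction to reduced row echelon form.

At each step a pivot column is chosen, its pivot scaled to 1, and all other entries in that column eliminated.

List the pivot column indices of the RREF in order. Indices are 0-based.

pivot columns: 0, 1

pivot(0,0)=4: scale R0 → (1, 3)
  clear (1,0): R1 −= (9)R0 → (0, 3)
pivot(1,1)=3: scale R1 → (0, 1)
  clear (0,1): R0 −= (3)R1 → (1, 0)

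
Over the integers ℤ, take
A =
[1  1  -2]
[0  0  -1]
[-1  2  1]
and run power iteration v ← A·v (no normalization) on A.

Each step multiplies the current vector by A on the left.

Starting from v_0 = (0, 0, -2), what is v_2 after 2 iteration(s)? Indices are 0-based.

v_0 = (0, 0, -2).
v_1 = A·v_0 = (4, 2, -2).
v_2 = A·v_1 = (10, 2, -2).

v_2 = (10, 2, -2)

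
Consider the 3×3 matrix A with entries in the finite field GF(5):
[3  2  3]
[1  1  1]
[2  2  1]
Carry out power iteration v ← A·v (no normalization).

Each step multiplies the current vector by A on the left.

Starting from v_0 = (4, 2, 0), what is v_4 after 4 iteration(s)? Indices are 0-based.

v_4 = (2, 1, 1)

v_0 = (4, 2, 0).
v_1 = A·v_0 = (1, 1, 2).
v_2 = A·v_1 = (1, 4, 1).
v_3 = A·v_2 = (4, 1, 1).
v_4 = A·v_3 = (2, 1, 1).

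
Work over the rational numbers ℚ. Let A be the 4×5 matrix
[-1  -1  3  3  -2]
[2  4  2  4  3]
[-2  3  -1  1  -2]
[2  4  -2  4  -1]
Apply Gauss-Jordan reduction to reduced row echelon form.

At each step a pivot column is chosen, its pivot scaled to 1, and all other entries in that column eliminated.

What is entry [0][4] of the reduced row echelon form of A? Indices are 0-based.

pivot(0,0)=-1: scale R0 → (1, 1, -3, -3, 2)
  clear (1,0): R1 −= (2)R0 → (0, 2, 8, 10, -1)
  clear (2,0): R2 −= (-2)R0 → (0, 5, -7, -5, 2)
  clear (3,0): R3 −= (2)R0 → (0, 2, 4, 10, -5)
pivot(1,1)=2: scale R1 → (0, 1, 4, 5, -1/2)
  clear (0,1): R0 −= (1)R1 → (1, 0, -7, -8, 5/2)
  clear (2,1): R2 −= (5)R1 → (0, 0, -27, -30, 9/2)
  clear (3,1): R3 −= (2)R1 → (0, 0, -4, 0, -4)
pivot(2,2)=-27: scale R2 → (0, 0, 1, 10/9, -1/6)
  clear (0,2): R0 −= (-7)R2 → (1, 0, 0, -2/9, 4/3)
  clear (1,2): R1 −= (4)R2 → (0, 1, 0, 5/9, 1/6)
  clear (3,2): R3 −= (-4)R2 → (0, 0, 0, 40/9, -14/3)
pivot(3,3)=40/9: scale R3 → (0, 0, 0, 1, -21/20)
  clear (0,3): R0 −= (-2/9)R3 → (1, 0, 0, 0, 11/10)
  clear (1,3): R1 −= (5/9)R3 → (0, 1, 0, 0, 3/4)
  clear (2,3): R2 −= (10/9)R3 → (0, 0, 1, 0, 1)

M[0][4] = 11/10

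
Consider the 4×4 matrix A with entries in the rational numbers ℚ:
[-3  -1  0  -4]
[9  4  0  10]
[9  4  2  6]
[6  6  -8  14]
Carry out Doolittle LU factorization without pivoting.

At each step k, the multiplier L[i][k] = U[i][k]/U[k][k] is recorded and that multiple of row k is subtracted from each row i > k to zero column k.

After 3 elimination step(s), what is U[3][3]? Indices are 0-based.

Step 1: pivot at (0,0) is -3.
  row1 ← row1 − (-3)·row0  ⇒  L[1][0]=-3, U row1=(0, 1, 0, -2)
  row2 ← row2 − (-3)·row0  ⇒  L[2][0]=-3, U row2=(0, 1, 2, -6)
  row3 ← row3 − (-2)·row0  ⇒  L[3][0]=-2, U row3=(0, 4, -8, 6)
Step 2: pivot at (1,1) is 1.
  row2 ← row2 − (1)·row1  ⇒  L[2][1]=1, U row2=(0, 0, 2, -4)
  row3 ← row3 − (4)·row1  ⇒  L[3][1]=4, U row3=(0, 0, -8, 14)
Step 3: pivot at (2,2) is 2.
  row3 ← row3 − (-4)·row2  ⇒  L[3][2]=-4, U row3=(0, 0, 0, -2)

U[3][3] = -2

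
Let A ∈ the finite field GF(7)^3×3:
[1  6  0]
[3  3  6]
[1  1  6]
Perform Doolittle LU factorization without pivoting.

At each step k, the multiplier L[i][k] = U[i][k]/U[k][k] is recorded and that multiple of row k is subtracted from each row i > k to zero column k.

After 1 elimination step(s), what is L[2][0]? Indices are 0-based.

L[2][0] = 1

[col 0] pivot 1
  R1 -= 3*R0 → (0, 6, 6)  (L[1][0] := 3)
  R2 -= 1*R0 → (0, 2, 6)  (L[2][0] := 1)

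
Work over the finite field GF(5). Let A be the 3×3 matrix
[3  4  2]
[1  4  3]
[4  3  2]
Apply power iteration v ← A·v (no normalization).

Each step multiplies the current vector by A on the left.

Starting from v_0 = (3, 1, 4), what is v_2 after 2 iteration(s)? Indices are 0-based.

v_2 = (0, 1, 2)

v_0 = (3, 1, 4).
v_1 = A·v_0 = (1, 4, 3).
v_2 = A·v_1 = (0, 1, 2).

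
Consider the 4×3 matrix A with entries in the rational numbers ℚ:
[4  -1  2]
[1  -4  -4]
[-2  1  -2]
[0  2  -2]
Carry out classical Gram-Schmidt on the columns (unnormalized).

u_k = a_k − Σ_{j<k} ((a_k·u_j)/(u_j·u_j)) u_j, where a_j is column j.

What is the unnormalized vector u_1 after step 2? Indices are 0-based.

Step 1: u_0 = a_0 = (4, 1, -2, 0).
Step 2: u_1 = a_1 − (-10/21)·u_0 = (19/21, -74/21, 1/21, 2).

u_1 = (19/21, -74/21, 1/21, 2)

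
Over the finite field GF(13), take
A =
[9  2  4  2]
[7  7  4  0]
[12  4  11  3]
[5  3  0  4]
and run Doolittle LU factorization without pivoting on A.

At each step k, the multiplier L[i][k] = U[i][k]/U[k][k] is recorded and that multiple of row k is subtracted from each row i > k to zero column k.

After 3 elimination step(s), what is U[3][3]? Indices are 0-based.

Step 1: pivot at (0,0) is 9.
  row1 ← row1 − (8)·row0  ⇒  L[1][0]=8, U row1=(0, 4, 11, 10)
  row2 ← row2 − (10)·row0  ⇒  L[2][0]=10, U row2=(0, 10, 10, 9)
  row3 ← row3 − (2)·row0  ⇒  L[3][0]=2, U row3=(0, 12, 5, 0)
Step 2: pivot at (1,1) is 4.
  row2 ← row2 − (9)·row1  ⇒  L[2][1]=9, U row2=(0, 0, 2, 10)
  row3 ← row3 − (3)·row1  ⇒  L[3][1]=3, U row3=(0, 0, 11, 9)
Step 3: pivot at (2,2) is 2.
  row3 ← row3 − (12)·row2  ⇒  L[3][2]=12, U row3=(0, 0, 0, 6)

U[3][3] = 6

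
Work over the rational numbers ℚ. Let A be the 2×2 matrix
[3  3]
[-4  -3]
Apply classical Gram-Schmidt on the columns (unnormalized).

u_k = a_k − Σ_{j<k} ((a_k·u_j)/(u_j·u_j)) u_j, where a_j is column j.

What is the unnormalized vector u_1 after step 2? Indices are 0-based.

u_1 = (12/25, 9/25)

Step 1: u_0 = a_0 = (3, -4).
Step 2: u_1 = a_1 − (21/25)·u_0 = (12/25, 9/25).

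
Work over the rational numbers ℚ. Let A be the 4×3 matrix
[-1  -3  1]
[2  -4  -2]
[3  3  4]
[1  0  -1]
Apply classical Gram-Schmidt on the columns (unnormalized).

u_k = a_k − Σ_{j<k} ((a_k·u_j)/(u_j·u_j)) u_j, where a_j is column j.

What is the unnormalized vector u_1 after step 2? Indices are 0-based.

u_1 = (-41/15, -68/15, 11/5, -4/15)

Step 1: u_0 = a_0 = (-1, 2, 3, 1).
Step 2: u_1 = a_1 − (4/15)·u_0 = (-41/15, -68/15, 11/5, -4/15).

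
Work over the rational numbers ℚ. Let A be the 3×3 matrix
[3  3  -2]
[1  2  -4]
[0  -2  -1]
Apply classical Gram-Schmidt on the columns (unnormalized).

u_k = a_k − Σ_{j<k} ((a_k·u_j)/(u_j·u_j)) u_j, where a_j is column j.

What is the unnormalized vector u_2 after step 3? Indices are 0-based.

Step 1: u_0 = a_0 = (3, 1, 0).
Step 2: u_1 = a_1 − (11/10)·u_0 = (-3/10, 9/10, -2).
Step 3: u_2 = a_2 − (-1)·u_0 − (-10/49)·u_1 = (46/49, -138/49, -69/49).

u_2 = (46/49, -138/49, -69/49)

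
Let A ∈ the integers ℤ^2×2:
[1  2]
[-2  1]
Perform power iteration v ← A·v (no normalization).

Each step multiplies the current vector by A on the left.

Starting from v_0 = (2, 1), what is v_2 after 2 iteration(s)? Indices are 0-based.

v_2 = (-2, -11)

v_0 = (2, 1).
v_1 = A·v_0 = (4, -3).
v_2 = A·v_1 = (-2, -11).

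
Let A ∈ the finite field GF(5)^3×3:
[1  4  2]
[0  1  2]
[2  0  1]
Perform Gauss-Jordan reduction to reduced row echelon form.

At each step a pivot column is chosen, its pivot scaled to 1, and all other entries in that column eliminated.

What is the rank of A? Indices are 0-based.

rank = 3

[1] R0 /= 1  ⇒  (1, 4, 2)
     R2 -= 2·R0  ⇒  (0, 2, 2)
[2] R1 /= 1  ⇒  (0, 1, 2)
     R0 -= 4·R1  ⇒  (1, 0, 4)
     R2 -= 2·R1  ⇒  (0, 0, 3)
[3] R2 /= 3  ⇒  (0, 0, 1)
     R0 -= 4·R2  ⇒  (1, 0, 0)
     R1 -= 2·R2  ⇒  (0, 1, 0)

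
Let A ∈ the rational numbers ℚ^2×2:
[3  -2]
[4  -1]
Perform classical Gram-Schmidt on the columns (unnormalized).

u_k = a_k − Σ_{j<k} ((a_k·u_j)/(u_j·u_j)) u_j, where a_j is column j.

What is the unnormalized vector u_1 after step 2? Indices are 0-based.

Step 1: u_0 = a_0 = (3, 4).
Step 2: u_1 = a_1 − (-2/5)·u_0 = (-4/5, 3/5).

u_1 = (-4/5, 3/5)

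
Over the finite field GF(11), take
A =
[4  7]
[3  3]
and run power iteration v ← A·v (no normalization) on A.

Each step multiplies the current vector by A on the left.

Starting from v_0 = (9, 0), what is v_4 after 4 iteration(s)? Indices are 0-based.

v_0 = (9, 0).
v_1 = A·v_0 = (3, 5).
v_2 = A·v_1 = (3, 2).
v_3 = A·v_2 = (4, 4).
v_4 = A·v_3 = (0, 2).

v_4 = (0, 2)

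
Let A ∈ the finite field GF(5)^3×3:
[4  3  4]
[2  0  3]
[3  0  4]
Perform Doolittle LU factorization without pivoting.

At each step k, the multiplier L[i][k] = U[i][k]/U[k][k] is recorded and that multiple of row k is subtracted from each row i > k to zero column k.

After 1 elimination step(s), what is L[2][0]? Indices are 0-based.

[col 0] pivot 4
  R1 -= 3*R0 → (0, 1, 1)  (L[1][0] := 3)
  R2 -= 2*R0 → (0, 4, 1)  (L[2][0] := 2)

L[2][0] = 2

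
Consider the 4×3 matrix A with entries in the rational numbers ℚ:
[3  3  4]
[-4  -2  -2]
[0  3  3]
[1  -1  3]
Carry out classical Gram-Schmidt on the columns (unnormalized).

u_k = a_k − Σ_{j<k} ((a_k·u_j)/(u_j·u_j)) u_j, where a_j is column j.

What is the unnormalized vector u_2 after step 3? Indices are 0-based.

Step 1: u_0 = a_0 = (3, -4, 0, 1).
Step 2: u_1 = a_1 − (8/13)·u_0 = (15/13, 6/13, 3, -21/13).
Step 3: u_2 = a_2 − (23/26)·u_0 − (34/57)·u_1 = (25/38, 24/19, 23/19, 117/38).

u_2 = (25/38, 24/19, 23/19, 117/38)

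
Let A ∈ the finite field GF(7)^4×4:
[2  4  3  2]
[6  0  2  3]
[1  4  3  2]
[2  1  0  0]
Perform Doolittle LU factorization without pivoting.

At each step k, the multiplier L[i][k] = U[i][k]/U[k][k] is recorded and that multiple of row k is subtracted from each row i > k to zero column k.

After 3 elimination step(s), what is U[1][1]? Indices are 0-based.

k=0: U[0][0]=2
  eliminate (1,0): mult=3, new row 1: (0, 2, 0, 4); set L[1][0]=3
  eliminate (2,0): mult=4, new row 2: (0, 2, 5, 1); set L[2][0]=4
  eliminate (3,0): mult=1, new row 3: (0, 4, 4, 5); set L[3][0]=1
k=1: U[1][1]=2
  eliminate (2,1): mult=1, new row 2: (0, 0, 5, 4); set L[2][1]=1
  eliminate (3,1): mult=2, new row 3: (0, 0, 4, 4); set L[3][1]=2
k=2: U[2][2]=5
  eliminate (3,2): mult=5, new row 3: (0, 0, 0, 5); set L[3][2]=5

U[1][1] = 2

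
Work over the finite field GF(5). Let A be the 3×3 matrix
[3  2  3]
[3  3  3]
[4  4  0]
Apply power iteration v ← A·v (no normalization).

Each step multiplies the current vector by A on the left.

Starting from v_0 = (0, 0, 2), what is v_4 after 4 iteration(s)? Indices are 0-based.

v_0 = (0, 0, 2).
v_1 = A·v_0 = (1, 1, 0).
v_2 = A·v_1 = (0, 1, 3).
v_3 = A·v_2 = (1, 2, 4).
v_4 = A·v_3 = (4, 1, 2).

v_4 = (4, 1, 2)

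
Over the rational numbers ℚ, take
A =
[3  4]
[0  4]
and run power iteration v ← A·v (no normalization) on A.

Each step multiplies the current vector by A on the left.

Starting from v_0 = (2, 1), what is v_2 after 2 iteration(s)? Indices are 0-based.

v_2 = (46, 16)

v_0 = (2, 1).
v_1 = A·v_0 = (10, 4).
v_2 = A·v_1 = (46, 16).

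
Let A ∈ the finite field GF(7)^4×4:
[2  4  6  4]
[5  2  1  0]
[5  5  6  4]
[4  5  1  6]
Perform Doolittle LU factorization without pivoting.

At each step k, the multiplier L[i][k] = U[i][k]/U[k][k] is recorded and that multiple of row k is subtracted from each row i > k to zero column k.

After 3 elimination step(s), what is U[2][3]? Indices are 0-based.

U[2][3] = 2

Step 1: pivot at (0,0) is 2.
  row1 ← row1 − (6)·row0  ⇒  L[1][0]=6, U row1=(0, 6, 0, 4)
  row2 ← row2 − (6)·row0  ⇒  L[2][0]=6, U row2=(0, 2, 5, 1)
  row3 ← row3 − (2)·row0  ⇒  L[3][0]=2, U row3=(0, 4, 3, 5)
Step 2: pivot at (1,1) is 6.
  row2 ← row2 − (5)·row1  ⇒  L[2][1]=5, U row2=(0, 0, 5, 2)
  row3 ← row3 − (3)·row1  ⇒  L[3][1]=3, U row3=(0, 0, 3, 0)
Step 3: pivot at (2,2) is 5.
  row3 ← row3 − (2)·row2  ⇒  L[3][2]=2, U row3=(0, 0, 0, 3)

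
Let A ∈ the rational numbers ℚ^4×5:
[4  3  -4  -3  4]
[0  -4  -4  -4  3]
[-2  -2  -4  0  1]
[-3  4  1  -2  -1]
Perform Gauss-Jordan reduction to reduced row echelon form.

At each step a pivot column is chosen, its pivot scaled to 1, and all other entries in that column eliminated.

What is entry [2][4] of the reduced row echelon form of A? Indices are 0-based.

pivot(0,0)=4: scale R0 → (1, 3/4, -1, -3/4, 1)
  clear (2,0): R2 −= (-2)R0 → (0, -1/2, -6, -3/2, 3)
  clear (3,0): R3 −= (-3)R0 → (0, 25/4, -2, -17/4, 2)
pivot(1,1)=-4: scale R1 → (0, 1, 1, 1, -3/4)
  clear (0,1): R0 −= (3/4)R1 → (1, 0, -7/4, -3/2, 25/16)
  clear (2,1): R2 −= (-1/2)R1 → (0, 0, -11/2, -1, 21/8)
  clear (3,1): R3 −= (25/4)R1 → (0, 0, -33/4, -21/2, 107/16)
pivot(2,2)=-11/2: scale R2 → (0, 0, 1, 2/11, -21/44)
  clear (0,2): R0 −= (-7/4)R2 → (1, 0, 0, -13/11, 8/11)
  clear (1,2): R1 −= (1)R2 → (0, 1, 0, 9/11, -3/11)
  clear (3,2): R3 −= (-33/4)R2 → (0, 0, 0, -9, 11/4)
pivot(3,3)=-9: scale R3 → (0, 0, 0, 1, -11/36)
  clear (0,3): R0 −= (-13/11)R3 → (1, 0, 0, 0, 145/396)
  clear (1,3): R1 −= (9/11)R3 → (0, 1, 0, 0, -1/44)
  clear (2,3): R2 −= (2/11)R3 → (0, 0, 1, 0, -167/396)

M[2][4] = -167/396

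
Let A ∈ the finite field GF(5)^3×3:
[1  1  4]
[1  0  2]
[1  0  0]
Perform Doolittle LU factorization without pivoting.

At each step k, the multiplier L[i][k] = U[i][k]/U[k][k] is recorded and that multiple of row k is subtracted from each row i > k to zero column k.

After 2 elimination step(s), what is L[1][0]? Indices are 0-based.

[col 0] pivot 1
  R1 -= 1*R0 → (0, 4, 3)  (L[1][0] := 1)
  R2 -= 1*R0 → (0, 4, 1)  (L[2][0] := 1)
[col 1] pivot 4
  R2 -= 1*R1 → (0, 0, 3)  (L[2][1] := 1)

L[1][0] = 1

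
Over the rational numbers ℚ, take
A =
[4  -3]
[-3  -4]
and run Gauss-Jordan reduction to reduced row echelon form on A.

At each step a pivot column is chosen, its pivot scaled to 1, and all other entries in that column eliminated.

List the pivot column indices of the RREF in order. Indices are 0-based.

[1] R0 /= 4  ⇒  (1, -3/4)
     R1 -= -3·R0  ⇒  (0, -25/4)
[2] R1 /= -25/4  ⇒  (0, 1)
     R0 -= -3/4·R1  ⇒  (1, 0)

pivot columns: 0, 1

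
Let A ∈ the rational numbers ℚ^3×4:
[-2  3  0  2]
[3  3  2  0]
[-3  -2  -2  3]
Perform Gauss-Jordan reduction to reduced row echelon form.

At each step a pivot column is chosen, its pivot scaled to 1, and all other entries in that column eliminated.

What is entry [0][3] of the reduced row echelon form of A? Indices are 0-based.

M[0][3] = 7/2

step 1: normalize row 0 (÷-2) = (1, -3/2, 0, -1)
  row 1: subtract 3×row0 = (0, 15/2, 2, 3)
  row 2: subtract -3×row0 = (0, -13/2, -2, 0)
step 2: normalize row 1 (÷15/2) = (0, 1, 4/15, 2/5)
  row 0: subtract -3/2×row1 = (1, 0, 2/5, -2/5)
  row 2: subtract -13/2×row1 = (0, 0, -4/15, 13/5)
step 3: normalize row 2 (÷-4/15) = (0, 0, 1, -39/4)
  row 0: subtract 2/5×row2 = (1, 0, 0, 7/2)
  row 1: subtract 4/15×row2 = (0, 1, 0, 3)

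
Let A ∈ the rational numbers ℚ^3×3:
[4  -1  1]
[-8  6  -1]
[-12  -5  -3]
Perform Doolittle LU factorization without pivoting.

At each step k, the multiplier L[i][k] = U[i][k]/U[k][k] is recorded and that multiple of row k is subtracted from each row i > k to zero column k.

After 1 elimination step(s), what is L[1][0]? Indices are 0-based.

k=0: U[0][0]=4
  eliminate (1,0): mult=-2, new row 1: (0, 4, 1); set L[1][0]=-2
  eliminate (2,0): mult=-3, new row 2: (0, -8, 0); set L[2][0]=-3

L[1][0] = -2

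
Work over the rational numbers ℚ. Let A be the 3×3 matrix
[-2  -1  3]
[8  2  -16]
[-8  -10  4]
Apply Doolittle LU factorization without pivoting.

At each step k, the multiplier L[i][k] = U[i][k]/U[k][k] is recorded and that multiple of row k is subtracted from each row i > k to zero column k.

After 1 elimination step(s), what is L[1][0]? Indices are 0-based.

L[1][0] = -4

[col 0] pivot -2
  R1 -= -4*R0 → (0, -2, -4)  (L[1][0] := -4)
  R2 -= 4*R0 → (0, -6, -8)  (L[2][0] := 4)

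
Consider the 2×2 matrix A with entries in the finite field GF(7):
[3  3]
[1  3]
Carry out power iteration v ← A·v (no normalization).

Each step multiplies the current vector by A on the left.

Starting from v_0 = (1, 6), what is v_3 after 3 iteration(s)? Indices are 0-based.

v_3 = (6, 4)

v_0 = (1, 6).
v_1 = A·v_0 = (0, 5).
v_2 = A·v_1 = (1, 1).
v_3 = A·v_2 = (6, 4).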